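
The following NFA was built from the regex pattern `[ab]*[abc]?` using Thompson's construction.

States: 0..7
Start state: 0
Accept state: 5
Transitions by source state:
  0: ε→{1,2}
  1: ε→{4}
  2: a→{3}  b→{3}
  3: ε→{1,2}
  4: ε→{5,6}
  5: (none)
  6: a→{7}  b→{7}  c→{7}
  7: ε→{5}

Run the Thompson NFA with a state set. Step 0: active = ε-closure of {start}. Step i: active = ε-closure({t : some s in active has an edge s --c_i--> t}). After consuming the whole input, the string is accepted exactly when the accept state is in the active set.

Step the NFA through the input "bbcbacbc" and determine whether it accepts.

Answer: REJECT

Steps:
initial (ε-close {0}): {0,1,2,4,5,6}
'b' @ 1: {1,2,3,4,5,6,7}  (accept∈set)
'b' @ 2: {1,2,3,4,5,6,7}  (accept∈set)
'c' @ 3: {5,7}  (accept∈set)
'b' @ 4: {}  — no active states
rest 'acbc' ignored (set empty)
end set {} — state 5 not in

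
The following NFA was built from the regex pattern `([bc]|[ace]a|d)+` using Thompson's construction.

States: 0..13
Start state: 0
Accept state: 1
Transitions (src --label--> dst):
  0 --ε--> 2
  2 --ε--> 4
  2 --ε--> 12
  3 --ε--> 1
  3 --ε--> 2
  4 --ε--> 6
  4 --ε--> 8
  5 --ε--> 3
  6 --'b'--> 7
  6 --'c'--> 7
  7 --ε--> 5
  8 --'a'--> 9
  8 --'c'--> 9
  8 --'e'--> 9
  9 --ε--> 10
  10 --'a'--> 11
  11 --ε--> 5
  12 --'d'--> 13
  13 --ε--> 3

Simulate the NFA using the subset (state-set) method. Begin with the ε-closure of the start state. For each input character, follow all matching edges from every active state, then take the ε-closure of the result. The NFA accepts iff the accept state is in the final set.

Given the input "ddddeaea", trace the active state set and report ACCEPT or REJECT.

start: ε-closure({0}) = {0,2,4,6,8,12}
'd' @ 1: {1,2,3,4,6,8,12,13}  ✓accept
'd' @ 2: {1,2,3,4,6,8,12,13}  ✓accept
'd' @ 3: {1,2,3,4,6,8,12,13}  ✓accept
'd' @ 4: {1,2,3,4,6,8,12,13}  ✓accept
'e' @ 5: {9,10}
'a' @ 6: {1,2,3,4,5,6,8,11,12}  ✓accept
'e' @ 7: {9,10}
'a' @ 8: {1,2,3,4,5,6,8,11,12}  ✓accept
end set {1,2,3,4,5,6,8,11,12} — state 1 in

Answer: ACCEPT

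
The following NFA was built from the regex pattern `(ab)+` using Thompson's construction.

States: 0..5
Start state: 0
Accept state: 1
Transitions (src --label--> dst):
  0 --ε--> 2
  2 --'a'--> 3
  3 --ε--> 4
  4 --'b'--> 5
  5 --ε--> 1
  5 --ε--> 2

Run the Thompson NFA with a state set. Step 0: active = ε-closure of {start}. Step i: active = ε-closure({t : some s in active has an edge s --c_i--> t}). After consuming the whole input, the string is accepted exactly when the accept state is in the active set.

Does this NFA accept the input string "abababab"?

start: ε-closure({0}) = {0,2}
'a' @ 1: {3,4}
'b' @ 2: {1,2,5}  [accepting]
'a' @ 3: {3,4}
'b' @ 4: {1,2,5}  [accepting]
'a' @ 5: {3,4}
'b' @ 6: {1,2,5}  [accepting]
'a' @ 7: {3,4}
'b' @ 8: {1,2,5}  [accepting]
end set {1,2,5} — state 1 in

Answer: ACCEPT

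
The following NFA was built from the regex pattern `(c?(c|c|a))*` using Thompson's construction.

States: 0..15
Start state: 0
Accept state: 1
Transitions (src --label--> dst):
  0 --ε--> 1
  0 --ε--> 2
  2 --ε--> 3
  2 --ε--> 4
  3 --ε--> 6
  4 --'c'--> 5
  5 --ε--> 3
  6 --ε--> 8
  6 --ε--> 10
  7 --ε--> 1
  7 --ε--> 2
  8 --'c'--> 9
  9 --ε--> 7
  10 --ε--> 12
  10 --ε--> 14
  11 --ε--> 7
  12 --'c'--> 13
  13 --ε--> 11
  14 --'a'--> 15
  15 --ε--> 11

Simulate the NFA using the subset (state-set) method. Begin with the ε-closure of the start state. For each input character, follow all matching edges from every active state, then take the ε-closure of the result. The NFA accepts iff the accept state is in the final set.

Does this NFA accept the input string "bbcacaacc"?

S₀ = ε-closure({0}) = {0,1,2,3,4,6,8,10,12,14}
'b' @ 1: {}  — state set empty
rest 'bcacaacc' ignored (set empty)
end set {} — state 1 not in

Answer: REJECT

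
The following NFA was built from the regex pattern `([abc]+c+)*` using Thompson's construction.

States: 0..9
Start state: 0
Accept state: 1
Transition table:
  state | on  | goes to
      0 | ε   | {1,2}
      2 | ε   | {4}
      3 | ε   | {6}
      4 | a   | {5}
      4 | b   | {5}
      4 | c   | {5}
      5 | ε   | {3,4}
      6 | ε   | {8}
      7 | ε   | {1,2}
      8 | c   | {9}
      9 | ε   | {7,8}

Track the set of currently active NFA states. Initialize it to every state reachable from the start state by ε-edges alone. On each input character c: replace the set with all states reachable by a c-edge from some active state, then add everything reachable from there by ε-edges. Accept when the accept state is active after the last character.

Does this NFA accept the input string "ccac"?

Answer: ACCEPT

Derivation:
S₀ = ε-closure({0}) = {0,1,2,4}
'c' @ 1: {3,4,5,6,8}
'c' @ 2: {1,2,3,4,5,6,7,8,9}  [accepting]
'a' @ 3: {3,4,5,6,8}
'c' @ 4: {1,2,3,4,5,6,7,8,9}  [accepting]
final: {1,2,3,4,5,6,7,8,9}; accept 1 in set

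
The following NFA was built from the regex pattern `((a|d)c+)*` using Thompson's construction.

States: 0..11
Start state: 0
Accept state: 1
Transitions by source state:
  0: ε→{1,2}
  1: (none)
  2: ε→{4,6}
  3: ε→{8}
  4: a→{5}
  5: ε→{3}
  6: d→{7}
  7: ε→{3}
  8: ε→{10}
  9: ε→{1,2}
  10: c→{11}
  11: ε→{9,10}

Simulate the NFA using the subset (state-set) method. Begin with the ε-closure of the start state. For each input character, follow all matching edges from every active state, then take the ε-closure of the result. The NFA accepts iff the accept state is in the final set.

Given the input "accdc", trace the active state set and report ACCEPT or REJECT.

start: ε-closure({0}) = {0,1,2,4,6}
'a' @ 1: {3,5,8,10}
'c' @ 2: {1,2,4,6,9,10,11}  ✓accept
'c' @ 3: {1,2,4,6,9,10,11}  ✓accept
'd' @ 4: {3,7,8,10}
'c' @ 5: {1,2,4,6,9,10,11}  ✓accept
end set {1,2,4,6,9,10,11} — state 1 in

Answer: ACCEPT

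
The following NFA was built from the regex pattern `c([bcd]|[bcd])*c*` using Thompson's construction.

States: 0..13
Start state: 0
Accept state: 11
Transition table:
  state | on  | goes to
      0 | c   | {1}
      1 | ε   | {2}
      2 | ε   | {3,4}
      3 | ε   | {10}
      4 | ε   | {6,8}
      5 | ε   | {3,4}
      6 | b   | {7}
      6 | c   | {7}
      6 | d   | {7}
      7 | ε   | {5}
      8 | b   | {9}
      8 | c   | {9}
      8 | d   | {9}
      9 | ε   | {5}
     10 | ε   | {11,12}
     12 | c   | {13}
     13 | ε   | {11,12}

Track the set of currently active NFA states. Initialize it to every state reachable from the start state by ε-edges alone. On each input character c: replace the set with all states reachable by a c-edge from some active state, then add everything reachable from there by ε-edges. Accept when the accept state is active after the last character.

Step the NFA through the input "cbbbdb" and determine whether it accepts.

S₀ = ε-closure({0}) = {0}
'c' @ 1: {1,2,3,4,6,8,10,11,12}  [accepting]
'b' @ 2: {3,4,5,6,7,8,9,10,11,12}  [accepting]
'b' @ 3: {3,4,5,6,7,8,9,10,11,12}  [accepting]
'b' @ 4: {3,4,5,6,7,8,9,10,11,12}  [accepting]
'd' @ 5: {3,4,5,6,7,8,9,10,11,12}  [accepting]
'b' @ 6: {3,4,5,6,7,8,9,10,11,12}  [accepting]
final: {3,4,5,6,7,8,9,10,11,12}; accept 11 in set

Answer: ACCEPT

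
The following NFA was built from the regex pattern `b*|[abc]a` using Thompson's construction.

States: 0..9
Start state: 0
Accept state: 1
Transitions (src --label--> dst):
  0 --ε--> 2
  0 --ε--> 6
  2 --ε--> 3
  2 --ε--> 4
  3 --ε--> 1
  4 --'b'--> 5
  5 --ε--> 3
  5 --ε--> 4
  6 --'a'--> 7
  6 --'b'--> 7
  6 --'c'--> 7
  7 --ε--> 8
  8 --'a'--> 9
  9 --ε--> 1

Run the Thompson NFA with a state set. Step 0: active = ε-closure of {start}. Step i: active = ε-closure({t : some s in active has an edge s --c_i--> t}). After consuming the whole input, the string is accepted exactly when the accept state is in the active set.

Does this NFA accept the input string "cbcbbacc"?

Answer: REJECT

Trace:
S₀ = ε-closure({0}) = {0,1,2,3,4,6}
'c' @ 1: {7,8}
'b' @ 2: {}  — state set empty
rest 'cbbacc' ignored (set empty)
final: {}; accept 1 not in set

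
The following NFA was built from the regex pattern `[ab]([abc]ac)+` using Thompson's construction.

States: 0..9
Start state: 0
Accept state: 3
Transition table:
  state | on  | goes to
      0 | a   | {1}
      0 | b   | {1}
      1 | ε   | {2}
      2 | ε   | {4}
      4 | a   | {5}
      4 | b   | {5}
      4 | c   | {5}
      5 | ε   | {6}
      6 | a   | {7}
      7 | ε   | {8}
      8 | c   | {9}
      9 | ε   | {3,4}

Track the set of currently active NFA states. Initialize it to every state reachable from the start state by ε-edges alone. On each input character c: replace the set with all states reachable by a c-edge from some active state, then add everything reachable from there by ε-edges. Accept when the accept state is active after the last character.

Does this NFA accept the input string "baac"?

Answer: ACCEPT

Steps:
start: ε-closure({0}) = {0}
'b' @ 1: {1,2,4}
'a' @ 2: {5,6}
'a' @ 3: {7,8}
'c' @ 4: {3,4,9}  ✓accept
final: {3,4,9}; accept 3 in set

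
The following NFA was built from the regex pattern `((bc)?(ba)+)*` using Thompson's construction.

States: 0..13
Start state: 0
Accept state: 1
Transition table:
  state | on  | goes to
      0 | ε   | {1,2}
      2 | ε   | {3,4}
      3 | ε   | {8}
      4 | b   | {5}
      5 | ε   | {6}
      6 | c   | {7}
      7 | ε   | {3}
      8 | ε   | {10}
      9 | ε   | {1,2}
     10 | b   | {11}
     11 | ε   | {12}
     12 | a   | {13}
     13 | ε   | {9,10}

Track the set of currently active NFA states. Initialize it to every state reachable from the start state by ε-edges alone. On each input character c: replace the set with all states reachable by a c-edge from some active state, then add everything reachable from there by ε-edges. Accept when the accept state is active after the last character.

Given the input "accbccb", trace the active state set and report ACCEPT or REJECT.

start: ε-closure({0}) = {0,1,2,3,4,8,10}
'a' @ 1: {}  — state set empty
rest 'ccbccb' ignored (set empty)
after full input: {}  (accept=1 not in)

Answer: REJECT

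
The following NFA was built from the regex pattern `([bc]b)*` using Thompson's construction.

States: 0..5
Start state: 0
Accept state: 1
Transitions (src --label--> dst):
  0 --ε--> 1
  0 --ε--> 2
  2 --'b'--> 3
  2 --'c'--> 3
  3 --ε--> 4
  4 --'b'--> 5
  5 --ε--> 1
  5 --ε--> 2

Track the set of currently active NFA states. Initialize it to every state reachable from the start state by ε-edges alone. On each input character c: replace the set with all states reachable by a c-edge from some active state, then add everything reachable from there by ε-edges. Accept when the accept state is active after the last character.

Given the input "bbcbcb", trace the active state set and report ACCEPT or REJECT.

initial (ε-close {0}): {0,1,2}
'b' @ 1: {3,4}
'b' @ 2: {1,2,5}  ✓accept
'c' @ 3: {3,4}
'b' @ 4: {1,2,5}  ✓accept
'c' @ 5: {3,4}
'b' @ 6: {1,2,5}  ✓accept
end set {1,2,5} — state 1 in

Answer: ACCEPT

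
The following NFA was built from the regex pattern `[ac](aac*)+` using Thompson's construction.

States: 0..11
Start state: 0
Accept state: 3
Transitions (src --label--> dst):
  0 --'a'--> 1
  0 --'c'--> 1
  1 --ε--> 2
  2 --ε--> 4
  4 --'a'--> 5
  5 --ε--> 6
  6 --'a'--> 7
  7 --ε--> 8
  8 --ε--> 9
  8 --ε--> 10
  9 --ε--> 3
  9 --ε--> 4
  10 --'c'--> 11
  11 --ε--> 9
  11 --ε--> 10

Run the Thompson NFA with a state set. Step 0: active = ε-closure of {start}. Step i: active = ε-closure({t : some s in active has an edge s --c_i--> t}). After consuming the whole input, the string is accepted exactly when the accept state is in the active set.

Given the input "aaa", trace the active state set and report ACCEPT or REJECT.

Answer: ACCEPT

Steps:
start: ε-closure({0}) = {0}
'a' @ 1: {1,2,4}
'a' @ 2: {5,6}
'a' @ 3: {3,4,7,8,9,10}  [accepting]
after full input: {3,4,7,8,9,10}  (accept=3 in)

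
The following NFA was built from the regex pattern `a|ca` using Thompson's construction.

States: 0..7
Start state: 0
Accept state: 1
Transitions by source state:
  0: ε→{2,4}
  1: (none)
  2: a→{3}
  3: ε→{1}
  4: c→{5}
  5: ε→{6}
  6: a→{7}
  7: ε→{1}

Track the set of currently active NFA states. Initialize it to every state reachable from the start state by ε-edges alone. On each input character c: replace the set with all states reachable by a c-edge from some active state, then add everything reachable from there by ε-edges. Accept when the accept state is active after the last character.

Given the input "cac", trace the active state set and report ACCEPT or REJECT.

Answer: REJECT

Steps:
start: ε-closure({0}) = {0,2,4}
'c' @ 1: {5,6}
'a' @ 2: {1,7}  (accept∈set)
'c' @ 3: {}  — state set empty
after full input: {}  (accept=1 not in)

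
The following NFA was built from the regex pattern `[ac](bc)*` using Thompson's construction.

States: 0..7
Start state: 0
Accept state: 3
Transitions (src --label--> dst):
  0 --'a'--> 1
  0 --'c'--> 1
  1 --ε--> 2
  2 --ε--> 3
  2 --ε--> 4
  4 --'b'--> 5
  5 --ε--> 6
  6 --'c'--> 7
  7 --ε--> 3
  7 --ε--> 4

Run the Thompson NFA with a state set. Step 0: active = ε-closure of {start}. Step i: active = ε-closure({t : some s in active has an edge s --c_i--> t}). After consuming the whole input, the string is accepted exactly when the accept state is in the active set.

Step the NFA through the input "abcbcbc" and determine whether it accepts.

S₀ = ε-closure({0}) = {0}
'a' @ 1: {1,2,3,4}  (accept∈set)
'b' @ 2: {5,6}
'c' @ 3: {3,4,7}  (accept∈set)
'b' @ 4: {5,6}
'c' @ 5: {3,4,7}  (accept∈set)
'b' @ 6: {5,6}
'c' @ 7: {3,4,7}  (accept∈set)
end set {3,4,7} — state 3 in

Answer: ACCEPT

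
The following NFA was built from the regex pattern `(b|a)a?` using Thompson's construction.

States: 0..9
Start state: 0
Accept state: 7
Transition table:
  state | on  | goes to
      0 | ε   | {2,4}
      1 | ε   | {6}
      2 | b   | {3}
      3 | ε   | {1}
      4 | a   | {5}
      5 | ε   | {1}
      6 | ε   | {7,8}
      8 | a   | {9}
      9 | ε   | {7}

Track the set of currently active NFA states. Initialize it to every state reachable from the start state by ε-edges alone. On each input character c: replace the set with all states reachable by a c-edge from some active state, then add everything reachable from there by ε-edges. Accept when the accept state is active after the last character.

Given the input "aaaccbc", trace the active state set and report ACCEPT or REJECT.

start: ε-closure({0}) = {0,2,4}
'a' @ 1: {1,5,6,7,8}  (accept∈set)
'a' @ 2: {7,9}  (accept∈set)
'a' @ 3: {}  — dead — no transitions
rest 'ccbc' ignored (set empty)
after full input: {}  (accept=7 not in)

Answer: REJECT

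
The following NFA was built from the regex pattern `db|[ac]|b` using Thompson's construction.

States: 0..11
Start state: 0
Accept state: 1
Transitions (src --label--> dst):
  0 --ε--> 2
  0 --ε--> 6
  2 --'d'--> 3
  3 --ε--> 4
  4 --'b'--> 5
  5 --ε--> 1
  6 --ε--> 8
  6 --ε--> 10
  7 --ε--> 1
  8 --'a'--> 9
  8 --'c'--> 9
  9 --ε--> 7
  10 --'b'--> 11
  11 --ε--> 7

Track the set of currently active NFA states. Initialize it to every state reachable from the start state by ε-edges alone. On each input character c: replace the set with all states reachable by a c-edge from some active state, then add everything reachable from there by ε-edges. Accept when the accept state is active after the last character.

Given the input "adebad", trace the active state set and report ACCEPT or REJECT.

Answer: REJECT

Trace:
start: ε-closure({0}) = {0,2,6,8,10}
'a' @ 1: {1,7,9}  [accepting]
'd' @ 2: {}  — dead — no transitions
rest 'ebad' ignored (set empty)
final: {}; accept 1 not in set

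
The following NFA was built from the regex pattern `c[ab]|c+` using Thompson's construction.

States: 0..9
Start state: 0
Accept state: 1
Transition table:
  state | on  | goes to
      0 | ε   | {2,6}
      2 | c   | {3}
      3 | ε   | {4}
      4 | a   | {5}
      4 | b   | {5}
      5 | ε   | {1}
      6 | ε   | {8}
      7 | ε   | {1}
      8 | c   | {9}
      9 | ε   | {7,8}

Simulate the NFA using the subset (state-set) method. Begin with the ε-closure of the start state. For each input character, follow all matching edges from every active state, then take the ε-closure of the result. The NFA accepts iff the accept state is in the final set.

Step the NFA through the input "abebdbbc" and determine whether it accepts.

initial (ε-close {0}): {0,2,6,8}
'a' @ 1: {}  — dead — no transitions
rest 'bebdbbc' ignored (set empty)
end set {} — state 1 not in

Answer: REJECT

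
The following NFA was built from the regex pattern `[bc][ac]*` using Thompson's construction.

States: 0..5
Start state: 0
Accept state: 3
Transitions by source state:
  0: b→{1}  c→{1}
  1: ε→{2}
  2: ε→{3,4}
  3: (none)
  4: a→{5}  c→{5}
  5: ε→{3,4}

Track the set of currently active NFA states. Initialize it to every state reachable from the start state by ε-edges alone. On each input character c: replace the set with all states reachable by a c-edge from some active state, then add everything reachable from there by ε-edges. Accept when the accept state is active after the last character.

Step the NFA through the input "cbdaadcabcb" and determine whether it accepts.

S₀ = ε-closure({0}) = {0}
'c' @ 1: {1,2,3,4}  (accept∈set)
'b' @ 2: {}  — dead — no transitions
rest 'daadcabcb' ignored (set empty)
final: {}; accept 3 not in set

Answer: REJECT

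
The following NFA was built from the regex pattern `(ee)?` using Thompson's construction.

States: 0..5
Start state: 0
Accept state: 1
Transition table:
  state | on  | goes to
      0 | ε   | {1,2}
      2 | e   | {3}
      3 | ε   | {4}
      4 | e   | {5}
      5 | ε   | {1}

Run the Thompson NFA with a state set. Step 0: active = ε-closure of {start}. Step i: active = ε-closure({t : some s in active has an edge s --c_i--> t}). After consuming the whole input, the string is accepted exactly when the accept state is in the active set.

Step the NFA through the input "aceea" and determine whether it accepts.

S₀ = ε-closure({0}) = {0,1,2}
'a' @ 1: {}  — no active states
rest 'ceea' ignored (set empty)
end set {} — state 1 not in

Answer: REJECT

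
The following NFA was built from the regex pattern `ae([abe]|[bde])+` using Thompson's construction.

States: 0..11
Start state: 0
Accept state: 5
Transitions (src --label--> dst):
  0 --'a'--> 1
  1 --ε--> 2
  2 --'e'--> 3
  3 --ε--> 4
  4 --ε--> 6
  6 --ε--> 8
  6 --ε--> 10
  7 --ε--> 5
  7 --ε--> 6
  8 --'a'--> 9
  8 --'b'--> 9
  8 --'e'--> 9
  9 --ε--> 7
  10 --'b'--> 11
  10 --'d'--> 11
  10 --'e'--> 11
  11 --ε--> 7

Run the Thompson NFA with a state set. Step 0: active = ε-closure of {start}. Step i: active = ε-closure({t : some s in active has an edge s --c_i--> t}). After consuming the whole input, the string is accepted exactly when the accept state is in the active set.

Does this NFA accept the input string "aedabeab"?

initial (ε-close {0}): {0}
'a' @ 1: {1,2}
'e' @ 2: {3,4,6,8,10}
'd' @ 3: {5,6,7,8,10,11}  (accept∈set)
'a' @ 4: {5,6,7,8,9,10}  (accept∈set)
'b' @ 5: {5,6,7,8,9,10,11}  (accept∈set)
'e' @ 6: {5,6,7,8,9,10,11}  (accept∈set)
'a' @ 7: {5,6,7,8,9,10}  (accept∈set)
'b' @ 8: {5,6,7,8,9,10,11}  (accept∈set)
final: {5,6,7,8,9,10,11}; accept 5 in set

Answer: ACCEPT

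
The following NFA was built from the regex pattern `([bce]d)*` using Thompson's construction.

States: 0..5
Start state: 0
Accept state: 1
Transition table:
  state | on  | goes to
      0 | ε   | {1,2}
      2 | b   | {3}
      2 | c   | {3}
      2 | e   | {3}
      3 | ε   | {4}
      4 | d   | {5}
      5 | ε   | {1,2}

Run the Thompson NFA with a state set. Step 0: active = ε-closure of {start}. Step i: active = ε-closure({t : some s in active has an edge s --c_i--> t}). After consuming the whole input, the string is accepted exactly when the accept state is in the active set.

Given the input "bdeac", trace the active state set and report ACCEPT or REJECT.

Answer: REJECT

Trace:
initial (ε-close {0}): {0,1,2}
'b' @ 1: {3,4}
'd' @ 2: {1,2,5}  ✓accept
'e' @ 3: {3,4}
'a' @ 4: {}  — no active states
rest 'c' ignored (set empty)
end set {} — state 1 not in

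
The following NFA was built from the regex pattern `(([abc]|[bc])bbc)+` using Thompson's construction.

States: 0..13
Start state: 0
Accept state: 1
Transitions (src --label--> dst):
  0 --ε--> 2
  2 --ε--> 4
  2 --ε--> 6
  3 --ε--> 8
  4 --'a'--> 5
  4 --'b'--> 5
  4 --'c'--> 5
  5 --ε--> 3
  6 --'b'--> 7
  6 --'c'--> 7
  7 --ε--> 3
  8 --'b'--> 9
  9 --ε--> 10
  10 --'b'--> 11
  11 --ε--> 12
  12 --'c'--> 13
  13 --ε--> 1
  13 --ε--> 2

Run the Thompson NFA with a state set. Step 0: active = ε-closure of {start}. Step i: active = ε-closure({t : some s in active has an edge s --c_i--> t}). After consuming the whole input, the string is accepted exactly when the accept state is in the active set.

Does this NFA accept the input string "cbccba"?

start: ε-closure({0}) = {0,2,4,6}
'c' @ 1: {3,5,7,8}
'b' @ 2: {9,10}
'c' @ 3: {}  — state set empty
rest 'cba' ignored (set empty)
end set {} — state 1 not in

Answer: REJECT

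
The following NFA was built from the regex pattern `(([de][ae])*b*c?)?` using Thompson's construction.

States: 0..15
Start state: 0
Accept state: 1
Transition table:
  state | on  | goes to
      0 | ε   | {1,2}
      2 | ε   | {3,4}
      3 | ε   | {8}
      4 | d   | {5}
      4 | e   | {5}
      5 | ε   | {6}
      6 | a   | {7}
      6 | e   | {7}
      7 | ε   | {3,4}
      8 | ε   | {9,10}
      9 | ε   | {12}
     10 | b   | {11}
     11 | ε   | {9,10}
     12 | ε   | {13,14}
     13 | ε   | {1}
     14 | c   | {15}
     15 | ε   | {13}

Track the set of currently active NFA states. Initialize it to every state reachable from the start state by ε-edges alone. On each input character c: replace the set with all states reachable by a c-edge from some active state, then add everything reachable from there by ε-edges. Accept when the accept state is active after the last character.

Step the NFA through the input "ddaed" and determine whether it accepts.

Answer: REJECT

Derivation:
S₀ = ε-closure({0}) = {0,1,2,3,4,8,9,10,12,13,14}
'd' @ 1: {5,6}
'd' @ 2: {}  — no active states
rest 'aed' ignored (set empty)
end set {} — state 1 not in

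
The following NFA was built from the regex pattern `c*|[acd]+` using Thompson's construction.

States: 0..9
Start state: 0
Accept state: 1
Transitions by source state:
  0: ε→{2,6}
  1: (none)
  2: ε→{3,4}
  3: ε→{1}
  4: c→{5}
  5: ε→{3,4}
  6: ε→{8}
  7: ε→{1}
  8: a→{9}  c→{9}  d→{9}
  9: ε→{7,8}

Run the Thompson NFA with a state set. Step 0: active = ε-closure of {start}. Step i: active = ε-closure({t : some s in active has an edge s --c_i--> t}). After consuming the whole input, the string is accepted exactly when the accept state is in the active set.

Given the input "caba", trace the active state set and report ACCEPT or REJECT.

Answer: REJECT

Trace:
start: ε-closure({0}) = {0,1,2,3,4,6,8}
'c' @ 1: {1,3,4,5,7,8,9}  (accept∈set)
'a' @ 2: {1,7,8,9}  (accept∈set)
'b' @ 3: {}  — no active states
rest 'a' ignored (set empty)
end set {} — state 1 not in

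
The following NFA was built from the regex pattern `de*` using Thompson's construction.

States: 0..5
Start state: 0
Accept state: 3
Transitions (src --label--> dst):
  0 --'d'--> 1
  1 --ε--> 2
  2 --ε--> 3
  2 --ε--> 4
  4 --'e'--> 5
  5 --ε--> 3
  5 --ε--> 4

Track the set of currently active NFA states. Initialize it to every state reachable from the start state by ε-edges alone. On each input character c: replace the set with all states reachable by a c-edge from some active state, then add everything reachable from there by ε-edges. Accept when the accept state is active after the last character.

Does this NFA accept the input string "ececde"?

Answer: REJECT

Steps:
initial (ε-close {0}): {0}
'e' @ 1: {}  — state set empty
rest 'cecde' ignored (set empty)
end set {} — state 3 not in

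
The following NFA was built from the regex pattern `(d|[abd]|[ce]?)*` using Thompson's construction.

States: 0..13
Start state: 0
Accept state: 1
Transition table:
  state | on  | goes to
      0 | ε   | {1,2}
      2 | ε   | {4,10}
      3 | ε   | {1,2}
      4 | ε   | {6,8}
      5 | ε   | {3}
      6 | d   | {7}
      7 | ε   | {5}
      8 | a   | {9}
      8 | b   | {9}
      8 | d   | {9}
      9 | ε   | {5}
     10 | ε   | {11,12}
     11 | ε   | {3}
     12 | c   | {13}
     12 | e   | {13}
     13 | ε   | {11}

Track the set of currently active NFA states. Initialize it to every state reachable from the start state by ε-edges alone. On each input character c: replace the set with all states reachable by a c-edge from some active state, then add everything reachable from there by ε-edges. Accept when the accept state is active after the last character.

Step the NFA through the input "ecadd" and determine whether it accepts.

S₀ = ε-closure({0}) = {0,1,2,3,4,6,8,10,11,12}
'e' @ 1: {1,2,3,4,6,8,10,11,12,13}  (accept∈set)
'c' @ 2: {1,2,3,4,6,8,10,11,12,13}  (accept∈set)
'a' @ 3: {1,2,3,4,5,6,8,9,10,11,12}  (accept∈set)
'd' @ 4: {1,2,3,4,5,6,7,8,9,10,11,12}  (accept∈set)
'd' @ 5: {1,2,3,4,5,6,7,8,9,10,11,12}  (accept∈set)
final: {1,2,3,4,5,6,7,8,9,10,11,12}; accept 1 in set

Answer: ACCEPT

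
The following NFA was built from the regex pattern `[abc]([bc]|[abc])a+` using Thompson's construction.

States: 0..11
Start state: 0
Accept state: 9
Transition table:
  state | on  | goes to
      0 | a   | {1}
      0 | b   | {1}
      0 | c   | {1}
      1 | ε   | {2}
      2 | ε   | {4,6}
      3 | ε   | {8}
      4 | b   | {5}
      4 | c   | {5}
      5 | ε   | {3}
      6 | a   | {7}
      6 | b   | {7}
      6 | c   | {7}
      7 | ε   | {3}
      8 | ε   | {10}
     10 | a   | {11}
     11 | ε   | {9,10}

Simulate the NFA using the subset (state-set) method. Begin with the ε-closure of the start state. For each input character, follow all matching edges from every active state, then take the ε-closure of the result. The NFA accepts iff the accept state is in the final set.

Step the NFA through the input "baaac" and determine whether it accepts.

Answer: REJECT

Steps:
initial (ε-close {0}): {0}
'b' @ 1: {1,2,4,6}
'a' @ 2: {3,7,8,10}
'a' @ 3: {9,10,11}  ✓accept
'a' @ 4: {9,10,11}  ✓accept
'c' @ 5: {}  — state set empty
final: {}; accept 9 not in set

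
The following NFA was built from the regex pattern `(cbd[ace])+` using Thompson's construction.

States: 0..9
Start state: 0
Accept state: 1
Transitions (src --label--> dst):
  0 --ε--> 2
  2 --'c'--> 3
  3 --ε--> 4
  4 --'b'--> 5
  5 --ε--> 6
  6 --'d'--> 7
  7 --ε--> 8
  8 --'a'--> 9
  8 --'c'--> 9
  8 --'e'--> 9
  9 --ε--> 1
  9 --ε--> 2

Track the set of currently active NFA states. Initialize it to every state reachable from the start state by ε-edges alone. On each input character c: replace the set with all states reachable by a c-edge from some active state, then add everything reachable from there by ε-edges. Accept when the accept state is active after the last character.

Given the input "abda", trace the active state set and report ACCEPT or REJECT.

start: ε-closure({0}) = {0,2}
'a' @ 1: {}  — state set empty
rest 'bda' ignored (set empty)
final: {}; accept 1 not in set

Answer: REJECT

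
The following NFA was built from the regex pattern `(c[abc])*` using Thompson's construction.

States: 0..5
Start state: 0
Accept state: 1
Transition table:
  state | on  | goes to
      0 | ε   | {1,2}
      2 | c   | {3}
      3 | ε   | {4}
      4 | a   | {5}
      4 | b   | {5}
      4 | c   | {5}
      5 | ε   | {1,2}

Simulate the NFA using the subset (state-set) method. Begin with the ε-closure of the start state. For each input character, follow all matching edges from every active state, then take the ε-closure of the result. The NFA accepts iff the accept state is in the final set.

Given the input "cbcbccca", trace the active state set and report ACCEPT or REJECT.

Answer: ACCEPT

Trace:
start: ε-closure({0}) = {0,1,2}
'c' @ 1: {3,4}
'b' @ 2: {1,2,5}  (accept∈set)
'c' @ 3: {3,4}
'b' @ 4: {1,2,5}  (accept∈set)
'c' @ 5: {3,4}
'c' @ 6: {1,2,5}  (accept∈set)
'c' @ 7: {3,4}
'a' @ 8: {1,2,5}  (accept∈set)
after full input: {1,2,5}  (accept=1 in)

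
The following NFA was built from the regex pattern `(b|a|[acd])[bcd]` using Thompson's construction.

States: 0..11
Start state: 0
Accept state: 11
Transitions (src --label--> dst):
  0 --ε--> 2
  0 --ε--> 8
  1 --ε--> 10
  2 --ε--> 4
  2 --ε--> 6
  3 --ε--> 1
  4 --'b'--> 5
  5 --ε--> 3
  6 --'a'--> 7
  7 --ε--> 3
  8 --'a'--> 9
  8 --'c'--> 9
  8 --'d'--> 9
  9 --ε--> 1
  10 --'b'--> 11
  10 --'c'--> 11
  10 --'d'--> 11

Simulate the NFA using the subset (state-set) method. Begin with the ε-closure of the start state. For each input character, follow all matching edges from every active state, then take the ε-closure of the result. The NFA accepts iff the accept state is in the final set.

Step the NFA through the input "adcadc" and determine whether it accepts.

Answer: REJECT

Derivation:
start: ε-closure({0}) = {0,2,4,6,8}
'a' @ 1: {1,3,7,9,10}
'd' @ 2: {11}  [accepting]
'c' @ 3: {}  — dead — no transitions
rest 'adc' ignored (set empty)
after full input: {}  (accept=11 not in)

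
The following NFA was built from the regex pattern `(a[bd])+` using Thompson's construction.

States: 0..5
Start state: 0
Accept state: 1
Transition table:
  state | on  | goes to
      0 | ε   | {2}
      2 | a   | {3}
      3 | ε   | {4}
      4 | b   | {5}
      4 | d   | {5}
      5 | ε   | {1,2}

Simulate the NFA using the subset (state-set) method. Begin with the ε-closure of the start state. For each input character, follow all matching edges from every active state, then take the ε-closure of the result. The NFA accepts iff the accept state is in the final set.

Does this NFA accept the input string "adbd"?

Answer: REJECT

Trace:
S₀ = ε-closure({0}) = {0,2}
'a' @ 1: {3,4}
'd' @ 2: {1,2,5}  [accepting]
'b' @ 3: {}  — state set empty
rest 'd' ignored (set empty)
end set {} — state 1 not in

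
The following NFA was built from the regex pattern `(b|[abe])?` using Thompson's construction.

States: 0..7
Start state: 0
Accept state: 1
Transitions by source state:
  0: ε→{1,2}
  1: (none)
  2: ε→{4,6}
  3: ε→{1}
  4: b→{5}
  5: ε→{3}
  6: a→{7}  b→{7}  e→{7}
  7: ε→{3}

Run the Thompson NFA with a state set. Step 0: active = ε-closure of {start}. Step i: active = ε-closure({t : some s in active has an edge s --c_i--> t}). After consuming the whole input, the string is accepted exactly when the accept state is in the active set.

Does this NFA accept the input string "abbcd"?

start: ε-closure({0}) = {0,1,2,4,6}
'a' @ 1: {1,3,7}  [accepting]
'b' @ 2: {}  — no active states
rest 'bcd' ignored (set empty)
end set {} — state 1 not in

Answer: REJECT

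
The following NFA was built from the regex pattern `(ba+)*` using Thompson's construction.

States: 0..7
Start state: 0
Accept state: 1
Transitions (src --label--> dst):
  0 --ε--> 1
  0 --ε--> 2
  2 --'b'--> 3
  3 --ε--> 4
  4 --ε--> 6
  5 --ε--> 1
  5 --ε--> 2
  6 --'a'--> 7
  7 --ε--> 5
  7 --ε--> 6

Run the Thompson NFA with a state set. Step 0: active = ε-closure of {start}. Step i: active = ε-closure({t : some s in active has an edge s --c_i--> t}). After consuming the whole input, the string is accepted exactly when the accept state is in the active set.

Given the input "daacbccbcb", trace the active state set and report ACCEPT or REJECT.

S₀ = ε-closure({0}) = {0,1,2}
'd' @ 1: {}  — no active states
rest 'aacbccbcb' ignored (set empty)
after full input: {}  (accept=1 not in)

Answer: REJECT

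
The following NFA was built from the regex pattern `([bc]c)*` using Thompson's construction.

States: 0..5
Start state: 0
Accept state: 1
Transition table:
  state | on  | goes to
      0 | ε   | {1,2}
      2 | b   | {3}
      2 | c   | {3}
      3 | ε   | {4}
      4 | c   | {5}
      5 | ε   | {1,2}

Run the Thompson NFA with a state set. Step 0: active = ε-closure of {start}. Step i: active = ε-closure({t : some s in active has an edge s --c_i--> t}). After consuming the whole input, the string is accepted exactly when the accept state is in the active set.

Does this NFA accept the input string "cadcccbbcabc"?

Answer: REJECT

Trace:
S₀ = ε-closure({0}) = {0,1,2}
'c' @ 1: {3,4}
'a' @ 2: {}  — no active states
rest 'dcccbbcabc' ignored (set empty)
final: {}; accept 1 not in set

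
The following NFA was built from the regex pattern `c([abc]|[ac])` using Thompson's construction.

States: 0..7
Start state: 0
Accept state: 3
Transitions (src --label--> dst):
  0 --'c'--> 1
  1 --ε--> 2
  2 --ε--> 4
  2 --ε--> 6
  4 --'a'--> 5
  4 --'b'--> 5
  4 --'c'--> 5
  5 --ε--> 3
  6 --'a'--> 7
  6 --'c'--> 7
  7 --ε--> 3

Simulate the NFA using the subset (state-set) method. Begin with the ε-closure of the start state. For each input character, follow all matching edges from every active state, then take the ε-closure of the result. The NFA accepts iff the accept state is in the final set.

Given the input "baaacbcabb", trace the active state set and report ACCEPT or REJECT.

S₀ = ε-closure({0}) = {0}
'b' @ 1: {}  — no active states
rest 'aaacbcabb' ignored (set empty)
after full input: {}  (accept=3 not in)

Answer: REJECT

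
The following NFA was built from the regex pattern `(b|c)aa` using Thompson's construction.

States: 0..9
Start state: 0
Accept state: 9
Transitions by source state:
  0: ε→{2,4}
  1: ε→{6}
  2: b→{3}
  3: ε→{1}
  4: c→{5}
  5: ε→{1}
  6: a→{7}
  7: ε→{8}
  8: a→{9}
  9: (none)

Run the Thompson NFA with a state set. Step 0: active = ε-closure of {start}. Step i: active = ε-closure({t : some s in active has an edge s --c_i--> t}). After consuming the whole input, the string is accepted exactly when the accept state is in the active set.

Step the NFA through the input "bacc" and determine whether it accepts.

S₀ = ε-closure({0}) = {0,2,4}
'b' @ 1: {1,3,6}
'a' @ 2: {7,8}
'c' @ 3: {}  — state set empty
rest 'c' ignored (set empty)
final: {}; accept 9 not in set

Answer: REJECT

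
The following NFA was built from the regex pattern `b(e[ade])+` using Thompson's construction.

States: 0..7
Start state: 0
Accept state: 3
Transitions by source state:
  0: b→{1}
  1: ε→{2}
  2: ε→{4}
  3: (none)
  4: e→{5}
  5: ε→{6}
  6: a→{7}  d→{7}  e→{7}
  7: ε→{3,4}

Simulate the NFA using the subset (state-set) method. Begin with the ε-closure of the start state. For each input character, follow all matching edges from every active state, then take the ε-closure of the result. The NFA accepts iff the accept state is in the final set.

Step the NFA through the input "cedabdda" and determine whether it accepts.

initial (ε-close {0}): {0}
'c' @ 1: {}  — state set empty
rest 'edabdda' ignored (set empty)
end set {} — state 3 not in

Answer: REJECT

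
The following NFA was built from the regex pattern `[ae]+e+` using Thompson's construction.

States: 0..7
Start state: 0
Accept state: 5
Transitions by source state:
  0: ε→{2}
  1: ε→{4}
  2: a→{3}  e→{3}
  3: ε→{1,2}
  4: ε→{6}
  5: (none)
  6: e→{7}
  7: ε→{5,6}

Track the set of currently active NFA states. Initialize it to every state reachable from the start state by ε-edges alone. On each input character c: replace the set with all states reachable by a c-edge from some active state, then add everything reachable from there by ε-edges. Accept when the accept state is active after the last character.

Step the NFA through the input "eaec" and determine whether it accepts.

S₀ = ε-closure({0}) = {0,2}
'e' @ 1: {1,2,3,4,6}
'a' @ 2: {1,2,3,4,6}
'e' @ 3: {1,2,3,4,5,6,7}  (accept∈set)
'c' @ 4: {}  — dead — no transitions
end set {} — state 5 not in

Answer: REJECT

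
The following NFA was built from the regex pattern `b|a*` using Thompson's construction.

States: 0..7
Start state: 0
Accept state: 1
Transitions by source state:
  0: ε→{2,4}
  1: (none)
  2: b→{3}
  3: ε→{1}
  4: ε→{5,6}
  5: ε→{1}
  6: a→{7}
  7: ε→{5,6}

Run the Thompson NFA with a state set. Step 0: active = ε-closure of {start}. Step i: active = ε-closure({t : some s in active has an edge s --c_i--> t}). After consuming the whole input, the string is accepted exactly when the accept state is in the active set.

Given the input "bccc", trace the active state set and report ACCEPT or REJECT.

start: ε-closure({0}) = {0,1,2,4,5,6}
'b' @ 1: {1,3}  (accept∈set)
'c' @ 2: {}  — dead — no transitions
rest 'cc' ignored (set empty)
end set {} — state 1 not in

Answer: REJECT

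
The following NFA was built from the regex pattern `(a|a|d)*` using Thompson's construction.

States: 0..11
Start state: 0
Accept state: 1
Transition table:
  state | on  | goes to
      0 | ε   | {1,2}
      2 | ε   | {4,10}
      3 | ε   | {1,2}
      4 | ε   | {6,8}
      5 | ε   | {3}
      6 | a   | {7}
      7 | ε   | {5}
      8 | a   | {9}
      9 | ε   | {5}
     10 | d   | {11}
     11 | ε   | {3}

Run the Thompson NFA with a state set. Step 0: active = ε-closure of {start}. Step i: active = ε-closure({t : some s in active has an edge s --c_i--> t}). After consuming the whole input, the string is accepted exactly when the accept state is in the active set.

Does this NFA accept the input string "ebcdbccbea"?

Answer: REJECT

Derivation:
initial (ε-close {0}): {0,1,2,4,6,8,10}
'e' @ 1: {}  — no active states
rest 'bcdbccbea' ignored (set empty)
after full input: {}  (accept=1 not in)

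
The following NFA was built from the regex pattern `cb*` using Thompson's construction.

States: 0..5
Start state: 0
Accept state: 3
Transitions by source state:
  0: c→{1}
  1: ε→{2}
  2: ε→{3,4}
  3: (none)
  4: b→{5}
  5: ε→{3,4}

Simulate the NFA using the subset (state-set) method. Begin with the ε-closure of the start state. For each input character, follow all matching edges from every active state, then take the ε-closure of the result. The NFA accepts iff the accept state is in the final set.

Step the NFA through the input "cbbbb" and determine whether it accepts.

Answer: ACCEPT

Derivation:
S₀ = ε-closure({0}) = {0}
'c' @ 1: {1,2,3,4}  ✓accept
'b' @ 2: {3,4,5}  ✓accept
'b' @ 3: {3,4,5}  ✓accept
'b' @ 4: {3,4,5}  ✓accept
'b' @ 5: {3,4,5}  ✓accept
end set {3,4,5} — state 3 in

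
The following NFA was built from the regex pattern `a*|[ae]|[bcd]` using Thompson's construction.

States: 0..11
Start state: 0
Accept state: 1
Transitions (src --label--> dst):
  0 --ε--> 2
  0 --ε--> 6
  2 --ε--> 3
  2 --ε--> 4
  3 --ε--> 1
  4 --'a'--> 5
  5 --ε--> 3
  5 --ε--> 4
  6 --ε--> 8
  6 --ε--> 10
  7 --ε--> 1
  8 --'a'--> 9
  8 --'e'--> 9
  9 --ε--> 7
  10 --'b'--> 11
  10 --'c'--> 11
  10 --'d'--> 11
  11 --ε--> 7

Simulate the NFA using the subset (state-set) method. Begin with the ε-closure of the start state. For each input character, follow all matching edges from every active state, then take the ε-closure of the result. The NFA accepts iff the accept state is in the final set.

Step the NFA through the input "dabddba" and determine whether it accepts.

initial (ε-close {0}): {0,1,2,3,4,6,8,10}
'd' @ 1: {1,7,11}  ✓accept
'a' @ 2: {}  — state set empty
rest 'bddba' ignored (set empty)
final: {}; accept 1 not in set

Answer: REJECT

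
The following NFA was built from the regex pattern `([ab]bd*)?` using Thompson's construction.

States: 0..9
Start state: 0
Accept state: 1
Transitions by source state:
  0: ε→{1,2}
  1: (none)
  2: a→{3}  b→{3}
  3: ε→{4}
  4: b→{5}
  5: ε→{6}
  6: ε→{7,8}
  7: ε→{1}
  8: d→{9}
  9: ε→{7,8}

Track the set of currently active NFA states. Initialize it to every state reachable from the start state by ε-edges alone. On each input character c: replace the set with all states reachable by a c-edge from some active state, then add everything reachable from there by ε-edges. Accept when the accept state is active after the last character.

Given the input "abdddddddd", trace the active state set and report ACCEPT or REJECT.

Answer: ACCEPT

Trace:
S₀ = ε-closure({0}) = {0,1,2}
'a' @ 1: {3,4}
'b' @ 2: {1,5,6,7,8}  (accept∈set)
'd' @ 3: {1,7,8,9}  (accept∈set)
'd' @ 4: {1,7,8,9}  (accept∈set)
'd' @ 5: {1,7,8,9}  (accept∈set)
'd' @ 6: {1,7,8,9}  (accept∈set)
'd' @ 7: {1,7,8,9}  (accept∈set)
'd' @ 8: {1,7,8,9}  (accept∈set)
'd' @ 9: {1,7,8,9}  (accept∈set)
'd' @ 10: {1,7,8,9}  (accept∈set)
final: {1,7,8,9}; accept 1 in set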